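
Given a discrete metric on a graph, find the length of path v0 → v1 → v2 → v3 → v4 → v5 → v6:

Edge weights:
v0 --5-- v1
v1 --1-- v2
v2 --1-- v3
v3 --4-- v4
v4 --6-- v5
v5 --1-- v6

Arc length = 5 + 1 + 1 + 4 + 6 + 1 = 18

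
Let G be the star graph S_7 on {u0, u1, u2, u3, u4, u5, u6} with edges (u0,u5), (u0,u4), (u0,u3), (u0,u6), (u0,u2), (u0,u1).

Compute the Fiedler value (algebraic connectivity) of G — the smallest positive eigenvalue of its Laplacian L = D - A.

The star S_7 is the complete bipartite graph K_{1,6} (one hub of degree 6, 6 leaves of degree 1). The Laplacian spectrum of K_{p,q} is 0, p (multiplicity q−1), q (multiplicity p−1), p+q. With p = 1, q = 6: 0 once, 1 with multiplicity 5, and 7 once. (Check: trace L = sum of degrees = 12 = 5·1 + 7.)
Laplacian eigenvalues: [0.0, 1.0, 1.0, 1.0, 1.0, 1.0, 7.0]. Algebraic connectivity (smallest non-zero eigenvalue) = 1.0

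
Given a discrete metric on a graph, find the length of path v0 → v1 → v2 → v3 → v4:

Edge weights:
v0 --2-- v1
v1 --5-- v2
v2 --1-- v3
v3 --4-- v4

Arc length = 2 + 5 + 1 + 4 = 12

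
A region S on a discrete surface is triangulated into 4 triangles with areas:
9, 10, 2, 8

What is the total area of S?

9 + 10 + 2 + 8 = 29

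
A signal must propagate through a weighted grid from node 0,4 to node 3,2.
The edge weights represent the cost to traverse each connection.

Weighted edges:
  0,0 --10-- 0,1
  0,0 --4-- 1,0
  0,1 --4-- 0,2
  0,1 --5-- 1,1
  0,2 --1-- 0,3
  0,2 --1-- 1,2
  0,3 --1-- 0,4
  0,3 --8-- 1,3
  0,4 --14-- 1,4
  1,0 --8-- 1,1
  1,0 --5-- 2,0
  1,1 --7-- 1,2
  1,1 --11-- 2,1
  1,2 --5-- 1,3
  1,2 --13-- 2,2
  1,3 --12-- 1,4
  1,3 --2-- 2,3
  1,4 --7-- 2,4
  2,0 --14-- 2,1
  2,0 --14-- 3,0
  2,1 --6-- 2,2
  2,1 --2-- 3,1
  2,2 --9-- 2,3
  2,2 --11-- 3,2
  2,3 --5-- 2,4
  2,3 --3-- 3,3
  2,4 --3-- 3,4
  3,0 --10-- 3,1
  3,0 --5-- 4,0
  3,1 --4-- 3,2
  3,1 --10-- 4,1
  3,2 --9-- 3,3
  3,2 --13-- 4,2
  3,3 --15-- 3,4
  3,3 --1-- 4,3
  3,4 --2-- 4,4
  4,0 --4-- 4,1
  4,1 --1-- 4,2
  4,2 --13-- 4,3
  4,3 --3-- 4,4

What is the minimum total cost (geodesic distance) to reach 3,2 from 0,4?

Shortest path: 0,4 → 0,3 → 0,2 → 1,2 → 1,3 → 2,3 → 3,3 → 3,2, total weight = 22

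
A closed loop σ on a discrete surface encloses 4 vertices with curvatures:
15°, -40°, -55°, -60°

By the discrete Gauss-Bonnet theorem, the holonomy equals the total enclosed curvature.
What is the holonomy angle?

Holonomy = total enclosed curvature = 15° + (-40°) + (-55°) + (-60°) = -140°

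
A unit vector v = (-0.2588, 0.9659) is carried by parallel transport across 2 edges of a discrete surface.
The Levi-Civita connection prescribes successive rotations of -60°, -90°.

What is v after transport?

Total rotation: (-60°) + (-90°) = -150°. Final vector: (0.7071, -0.7071)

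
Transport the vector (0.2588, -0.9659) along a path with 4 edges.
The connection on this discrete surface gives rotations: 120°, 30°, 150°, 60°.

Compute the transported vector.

Total rotation: 120° + 30° + 150° + 60° = 360° ≡ 0° (mod 360°). Final vector: (0.2588, -0.9659)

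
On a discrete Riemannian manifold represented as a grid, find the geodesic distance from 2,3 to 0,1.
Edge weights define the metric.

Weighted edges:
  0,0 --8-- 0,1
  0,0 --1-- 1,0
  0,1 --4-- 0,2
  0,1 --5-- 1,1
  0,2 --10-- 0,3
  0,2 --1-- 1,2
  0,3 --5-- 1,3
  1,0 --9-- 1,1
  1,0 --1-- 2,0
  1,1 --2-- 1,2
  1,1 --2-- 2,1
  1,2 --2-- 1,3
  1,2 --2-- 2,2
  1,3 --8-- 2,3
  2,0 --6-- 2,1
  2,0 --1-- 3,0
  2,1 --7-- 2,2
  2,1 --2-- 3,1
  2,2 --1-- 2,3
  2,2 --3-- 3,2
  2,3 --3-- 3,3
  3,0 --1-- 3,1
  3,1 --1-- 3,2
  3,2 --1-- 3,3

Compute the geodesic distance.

Shortest path: 2,3 → 2,2 → 1,2 → 0,2 → 0,1, total weight = 8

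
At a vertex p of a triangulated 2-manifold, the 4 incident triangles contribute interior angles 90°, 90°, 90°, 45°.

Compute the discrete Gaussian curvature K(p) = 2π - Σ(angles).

Sum of angles = 315°. K = 360° - 315° = 45°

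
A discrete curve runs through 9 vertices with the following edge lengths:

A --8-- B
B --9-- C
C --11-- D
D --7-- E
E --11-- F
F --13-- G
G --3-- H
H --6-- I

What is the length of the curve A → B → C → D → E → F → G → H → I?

Arc length = 8 + 9 + 11 + 7 + 11 + 13 + 3 + 6 = 68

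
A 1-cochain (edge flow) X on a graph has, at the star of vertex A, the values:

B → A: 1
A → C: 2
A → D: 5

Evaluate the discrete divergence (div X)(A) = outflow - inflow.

Divergence = sum of outgoing flows = (-1) + 2 + 5 = 6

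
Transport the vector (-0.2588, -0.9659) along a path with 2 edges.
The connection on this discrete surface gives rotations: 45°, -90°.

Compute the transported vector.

Total rotation: 45° + (-90°) = -45°. Final vector: (-0.8660, -0.5000)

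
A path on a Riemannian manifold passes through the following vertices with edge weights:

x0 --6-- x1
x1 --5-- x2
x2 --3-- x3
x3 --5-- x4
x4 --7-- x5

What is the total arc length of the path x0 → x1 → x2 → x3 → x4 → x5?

Arc length = 6 + 5 + 3 + 5 + 7 = 26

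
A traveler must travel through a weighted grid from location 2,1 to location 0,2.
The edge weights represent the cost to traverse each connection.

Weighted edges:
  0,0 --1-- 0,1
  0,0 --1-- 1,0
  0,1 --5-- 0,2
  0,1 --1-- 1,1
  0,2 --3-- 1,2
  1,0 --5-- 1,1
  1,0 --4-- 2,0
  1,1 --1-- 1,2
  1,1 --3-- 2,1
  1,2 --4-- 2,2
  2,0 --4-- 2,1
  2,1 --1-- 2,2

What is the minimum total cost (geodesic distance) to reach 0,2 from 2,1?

Shortest path: 2,1 → 1,1 → 1,2 → 0,2, total weight = 7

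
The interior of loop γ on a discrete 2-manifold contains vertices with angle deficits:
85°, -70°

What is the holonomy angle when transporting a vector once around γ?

Holonomy = total enclosed curvature = 85° + (-70°) = 15°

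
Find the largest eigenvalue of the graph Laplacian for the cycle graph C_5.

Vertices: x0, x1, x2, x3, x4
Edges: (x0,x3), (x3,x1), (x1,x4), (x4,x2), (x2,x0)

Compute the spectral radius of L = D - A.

The cycle graph C_n has Laplacian eigenvalues λ_k = 2 − 2cos(2πk/n), k = 0, 1, …, n−1. Here n = 5:
k=0: 2 − 2cos(0) = 0.0; k=1: 2 − 2cos(2π/5) = 1.382; k=2: 2 − 2cos(4π/5) = 3.618; k=3: 2 − 2cos(6π/5) = 3.618; k=4: 2 − 2cos(8π/5) = 1.382.
Laplacian eigenvalues: [0.0, 1.382, 1.382, 3.618, 3.618]. Largest eigenvalue (spectral radius) = 3.618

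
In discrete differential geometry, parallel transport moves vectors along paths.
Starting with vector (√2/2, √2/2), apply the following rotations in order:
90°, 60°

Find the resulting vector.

Total rotation: 90° + 60° = 150°. Final vector: (-0.9659, -0.2588)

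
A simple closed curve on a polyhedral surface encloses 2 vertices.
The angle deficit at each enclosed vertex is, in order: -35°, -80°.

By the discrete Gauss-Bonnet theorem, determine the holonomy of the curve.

Holonomy = total enclosed curvature = (-35°) + (-80°) = -115°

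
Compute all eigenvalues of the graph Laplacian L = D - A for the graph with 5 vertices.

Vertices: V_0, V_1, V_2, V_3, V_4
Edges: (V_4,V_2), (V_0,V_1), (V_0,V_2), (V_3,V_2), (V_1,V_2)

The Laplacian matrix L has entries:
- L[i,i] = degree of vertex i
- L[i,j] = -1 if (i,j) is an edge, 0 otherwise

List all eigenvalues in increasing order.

Degrees: deg(V_0) = 2, deg(V_1) = 2, deg(V_2) = 4, deg(V_3) = 1, deg(V_4) = 1.
L = D − A with rows/columns ordered (V_0, V_1, V_2, V_3, V_4):
  [ 2, -1, -1,  0,  0]
  [-1,  2, -1,  0,  0]
  [-1, -1,  4, -1, -1]
  [ 0,  0, -1,  1,  0]
  [ 0,  0, -1,  0,  1]
Characteristic polynomial: det(λI − L) = λ(λ − 1)²(λ − 3)(λ − 5).
Roots: λ = 0; (λ − 1) = 0 ⇒ λ = 1 (multiplicity 2); (λ − 3) = 0 ⇒ λ = 3; (λ − 5) = 0 ⇒ λ = 5.
(Check: the roots sum (with multiplicity) to 10, matching trace L = Σdeg = 2·5 = 10.)
Laplacian eigenvalues (increasing order): [0.0, 1.0, 1.0, 3.0, 5.0]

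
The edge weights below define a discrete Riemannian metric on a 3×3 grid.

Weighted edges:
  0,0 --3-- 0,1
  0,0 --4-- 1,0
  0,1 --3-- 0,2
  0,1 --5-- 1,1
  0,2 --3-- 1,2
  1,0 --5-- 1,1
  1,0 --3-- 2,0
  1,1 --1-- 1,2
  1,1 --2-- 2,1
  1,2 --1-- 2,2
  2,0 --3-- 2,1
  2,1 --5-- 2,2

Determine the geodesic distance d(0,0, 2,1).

Shortest path: 0,0 → 1,0 → 2,0 → 2,1, total weight = 10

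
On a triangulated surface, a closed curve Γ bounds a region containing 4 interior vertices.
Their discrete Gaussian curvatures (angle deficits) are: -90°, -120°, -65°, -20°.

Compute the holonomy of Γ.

Holonomy = total enclosed curvature = (-90°) + (-120°) + (-65°) + (-20°) = -295°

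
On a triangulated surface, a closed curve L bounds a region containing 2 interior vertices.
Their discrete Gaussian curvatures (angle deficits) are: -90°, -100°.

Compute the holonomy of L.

Holonomy = total enclosed curvature = (-90°) + (-100°) = -190°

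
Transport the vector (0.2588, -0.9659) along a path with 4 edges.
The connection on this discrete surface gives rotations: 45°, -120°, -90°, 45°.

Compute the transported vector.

Total rotation: 45° + (-120°) + (-90°) + 45° = -120°. Final vector: (-0.9659, 0.2588)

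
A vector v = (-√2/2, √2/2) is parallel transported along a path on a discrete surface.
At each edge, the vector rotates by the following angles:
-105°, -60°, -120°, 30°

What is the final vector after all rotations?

Total rotation: (-105°) + (-60°) + (-120°) + 30° = -255° ≡ 105° (mod 360°). Final vector: (-0.5000, -0.8660)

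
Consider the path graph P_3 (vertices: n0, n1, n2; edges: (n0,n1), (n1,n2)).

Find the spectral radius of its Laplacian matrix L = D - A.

The path graph P_n has Laplacian eigenvalues λ_k = 2 − 2cos(kπ/n), k = 0, 1, …, n−1. Here n = 3:
k=0: 2 − 2cos(0) = 0.0; k=1: 2 − 2cos(π/3) = 1.0; k=2: 2 − 2cos(2π/3) = 3.0.
Laplacian eigenvalues: [0.0, 1.0, 3.0]. Largest eigenvalue (spectral radius) = 3.0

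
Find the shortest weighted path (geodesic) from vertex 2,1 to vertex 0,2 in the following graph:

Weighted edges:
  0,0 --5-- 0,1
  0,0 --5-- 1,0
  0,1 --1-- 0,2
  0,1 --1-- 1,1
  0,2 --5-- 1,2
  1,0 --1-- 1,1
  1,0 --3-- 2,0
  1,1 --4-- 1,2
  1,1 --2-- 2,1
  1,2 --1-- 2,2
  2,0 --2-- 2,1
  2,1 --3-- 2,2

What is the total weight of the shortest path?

Shortest path: 2,1 → 1,1 → 0,1 → 0,2, total weight = 4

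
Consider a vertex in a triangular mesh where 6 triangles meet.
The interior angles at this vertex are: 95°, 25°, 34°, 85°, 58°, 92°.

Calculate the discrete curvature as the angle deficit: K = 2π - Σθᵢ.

Sum of angles = 389°. K = 360° - 389° = -29° = -29π/180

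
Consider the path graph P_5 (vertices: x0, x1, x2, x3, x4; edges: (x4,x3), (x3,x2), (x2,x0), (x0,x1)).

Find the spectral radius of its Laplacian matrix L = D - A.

The path graph P_n has Laplacian eigenvalues λ_k = 2 − 2cos(kπ/n), k = 0, 1, …, n−1. Here n = 5:
k=0: 2 − 2cos(0) = 0.0; k=1: 2 − 2cos(π/5) = 0.382; k=2: 2 − 2cos(2π/5) = 1.382; k=3: 2 − 2cos(3π/5) = 2.618; k=4: 2 − 2cos(4π/5) = 3.618.
Laplacian eigenvalues: [0.0, 0.382, 1.382, 2.618, 3.618]. Largest eigenvalue (spectral radius) = 3.618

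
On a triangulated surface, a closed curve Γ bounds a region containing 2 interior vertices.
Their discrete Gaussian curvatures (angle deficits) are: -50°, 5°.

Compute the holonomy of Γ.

Holonomy = total enclosed curvature = (-50°) + 5° = -45°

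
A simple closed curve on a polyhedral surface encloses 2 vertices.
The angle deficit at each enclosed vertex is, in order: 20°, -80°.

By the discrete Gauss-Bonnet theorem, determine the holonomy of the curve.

Holonomy = total enclosed curvature = 20° + (-80°) = -60°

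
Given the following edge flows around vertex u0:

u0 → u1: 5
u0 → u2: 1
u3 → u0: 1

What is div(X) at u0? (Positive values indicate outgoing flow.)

Divergence = sum of outgoing flows = 5 + 1 + (-1) = 5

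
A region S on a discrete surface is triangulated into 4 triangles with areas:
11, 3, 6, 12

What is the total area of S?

11 + 3 + 6 + 12 = 32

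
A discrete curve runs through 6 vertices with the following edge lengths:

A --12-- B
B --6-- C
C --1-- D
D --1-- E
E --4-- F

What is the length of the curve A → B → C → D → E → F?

Arc length = 12 + 6 + 1 + 1 + 4 = 24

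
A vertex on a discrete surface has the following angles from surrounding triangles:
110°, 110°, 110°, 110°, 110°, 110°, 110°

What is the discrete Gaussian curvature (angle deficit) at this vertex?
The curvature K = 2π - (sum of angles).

Sum of angles = 770°. K = 360° - 770° = -410°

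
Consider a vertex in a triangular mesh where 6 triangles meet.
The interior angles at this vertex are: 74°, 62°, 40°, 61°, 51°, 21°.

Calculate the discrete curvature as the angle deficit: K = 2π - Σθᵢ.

Sum of angles = 309°. K = 360° - 309° = 51° = 17π/60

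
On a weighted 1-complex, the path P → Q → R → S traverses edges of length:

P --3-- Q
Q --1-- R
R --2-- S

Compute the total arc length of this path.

Arc length = 3 + 1 + 2 = 6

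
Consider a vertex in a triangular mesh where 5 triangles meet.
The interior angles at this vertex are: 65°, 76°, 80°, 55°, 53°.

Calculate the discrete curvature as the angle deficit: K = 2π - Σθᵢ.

Sum of angles = 329°. K = 360° - 329° = 31° = 31π/180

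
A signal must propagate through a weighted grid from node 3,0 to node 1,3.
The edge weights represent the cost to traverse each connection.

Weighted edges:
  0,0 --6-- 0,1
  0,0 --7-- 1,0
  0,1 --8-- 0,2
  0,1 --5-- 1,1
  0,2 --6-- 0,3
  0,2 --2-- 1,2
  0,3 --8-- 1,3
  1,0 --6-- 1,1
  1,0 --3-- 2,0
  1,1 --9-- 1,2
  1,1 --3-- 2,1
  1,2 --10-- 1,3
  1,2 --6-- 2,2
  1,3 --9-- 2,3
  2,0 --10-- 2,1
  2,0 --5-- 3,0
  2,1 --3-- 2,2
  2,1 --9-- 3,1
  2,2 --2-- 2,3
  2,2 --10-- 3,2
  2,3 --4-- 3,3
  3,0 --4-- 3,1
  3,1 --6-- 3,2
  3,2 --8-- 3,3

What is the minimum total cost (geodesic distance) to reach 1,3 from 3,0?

Shortest path: 3,0 → 3,1 → 2,1 → 2,2 → 2,3 → 1,3, total weight = 27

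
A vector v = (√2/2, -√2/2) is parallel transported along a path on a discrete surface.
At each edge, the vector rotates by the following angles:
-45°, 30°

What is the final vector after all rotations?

Total rotation: (-45°) + 30° = -15°. Final vector: (0.5000, -0.8660)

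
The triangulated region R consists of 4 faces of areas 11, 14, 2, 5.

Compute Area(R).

11 + 14 + 2 + 5 = 32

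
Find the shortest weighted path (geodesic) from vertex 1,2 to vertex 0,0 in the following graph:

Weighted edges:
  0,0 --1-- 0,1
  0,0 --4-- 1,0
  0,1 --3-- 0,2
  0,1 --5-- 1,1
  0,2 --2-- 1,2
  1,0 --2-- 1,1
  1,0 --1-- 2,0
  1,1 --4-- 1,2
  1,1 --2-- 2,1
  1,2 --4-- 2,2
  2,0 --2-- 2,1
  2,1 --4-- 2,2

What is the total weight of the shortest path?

Shortest path: 1,2 → 0,2 → 0,1 → 0,0, total weight = 6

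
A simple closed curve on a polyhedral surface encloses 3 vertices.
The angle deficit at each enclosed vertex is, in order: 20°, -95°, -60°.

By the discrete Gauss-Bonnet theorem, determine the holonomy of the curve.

Holonomy = total enclosed curvature = 20° + (-95°) + (-60°) = -135°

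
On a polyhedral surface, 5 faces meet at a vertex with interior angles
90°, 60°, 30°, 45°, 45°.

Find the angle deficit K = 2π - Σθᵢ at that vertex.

Sum of angles = 270°. K = 360° - 270° = 90° = π/2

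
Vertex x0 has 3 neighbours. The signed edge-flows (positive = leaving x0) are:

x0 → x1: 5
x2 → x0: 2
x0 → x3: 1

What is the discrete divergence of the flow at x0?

Divergence = sum of outgoing flows = 5 + (-2) + 1 = 4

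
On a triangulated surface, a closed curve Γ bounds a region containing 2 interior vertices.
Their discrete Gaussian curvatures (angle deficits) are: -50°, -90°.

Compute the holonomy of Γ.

Holonomy = total enclosed curvature = (-50°) + (-90°) = -140°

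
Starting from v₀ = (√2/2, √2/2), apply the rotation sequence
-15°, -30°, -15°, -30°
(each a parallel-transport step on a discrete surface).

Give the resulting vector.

Total rotation: (-15°) + (-30°) + (-15°) + (-30°) = -90°. Final vector: (0.7071, -0.7071)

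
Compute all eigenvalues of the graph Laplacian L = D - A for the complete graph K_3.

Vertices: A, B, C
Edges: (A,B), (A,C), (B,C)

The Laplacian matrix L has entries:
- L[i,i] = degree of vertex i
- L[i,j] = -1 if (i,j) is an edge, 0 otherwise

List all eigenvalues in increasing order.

For the complete graph K_n, L = nI − J (J = all-ones matrix). J has eigenvalues n (once, eigenvector 𝟙) and 0 (multiplicity n−1), so L has eigenvalues 0 (once) and n (multiplicity n−1). Here n = 3: eigenvalue 0 once and 3 with multiplicity 2.
Laplacian eigenvalues (increasing order): [0.0, 3.0, 3.0]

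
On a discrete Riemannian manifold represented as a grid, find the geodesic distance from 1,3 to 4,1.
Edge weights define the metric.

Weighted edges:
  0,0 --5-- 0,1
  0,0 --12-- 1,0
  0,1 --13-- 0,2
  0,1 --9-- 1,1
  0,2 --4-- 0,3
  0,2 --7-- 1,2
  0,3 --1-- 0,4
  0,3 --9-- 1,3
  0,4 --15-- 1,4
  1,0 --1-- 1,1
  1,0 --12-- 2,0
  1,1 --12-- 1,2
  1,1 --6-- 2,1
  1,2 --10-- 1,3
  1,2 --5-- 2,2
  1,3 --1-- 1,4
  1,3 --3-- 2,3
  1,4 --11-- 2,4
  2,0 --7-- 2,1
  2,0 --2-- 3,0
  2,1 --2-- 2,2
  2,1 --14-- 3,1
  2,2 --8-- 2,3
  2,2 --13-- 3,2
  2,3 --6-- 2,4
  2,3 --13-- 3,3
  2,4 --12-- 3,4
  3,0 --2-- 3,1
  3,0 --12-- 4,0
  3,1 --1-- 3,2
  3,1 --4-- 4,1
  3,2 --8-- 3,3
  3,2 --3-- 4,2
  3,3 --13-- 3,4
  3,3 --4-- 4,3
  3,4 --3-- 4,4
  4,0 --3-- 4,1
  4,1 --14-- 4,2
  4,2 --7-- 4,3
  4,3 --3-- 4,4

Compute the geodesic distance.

Shortest path: 1,3 → 2,3 → 2,2 → 2,1 → 2,0 → 3,0 → 3,1 → 4,1, total weight = 28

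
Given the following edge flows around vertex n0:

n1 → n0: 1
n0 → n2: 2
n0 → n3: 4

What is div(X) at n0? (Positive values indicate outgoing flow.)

Divergence = sum of outgoing flows = (-1) + 2 + 4 = 5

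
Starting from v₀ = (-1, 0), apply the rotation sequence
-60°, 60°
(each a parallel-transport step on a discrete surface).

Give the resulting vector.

Total rotation: (-60°) + 60° = 0°. Final vector: (-1, 0)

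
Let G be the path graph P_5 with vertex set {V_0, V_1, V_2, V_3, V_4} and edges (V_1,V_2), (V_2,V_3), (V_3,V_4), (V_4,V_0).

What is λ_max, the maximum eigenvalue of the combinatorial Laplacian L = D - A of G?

The path graph P_n has Laplacian eigenvalues λ_k = 2 − 2cos(kπ/n), k = 0, 1, …, n−1. Here n = 5:
k=0: 2 − 2cos(0) = 0.0; k=1: 2 − 2cos(π/5) = 0.382; k=2: 2 − 2cos(2π/5) = 1.382; k=3: 2 − 2cos(3π/5) = 2.618; k=4: 2 − 2cos(4π/5) = 3.618.
Laplacian eigenvalues: [0.0, 0.382, 1.382, 2.618, 3.618]. Largest eigenvalue (spectral radius) = 3.618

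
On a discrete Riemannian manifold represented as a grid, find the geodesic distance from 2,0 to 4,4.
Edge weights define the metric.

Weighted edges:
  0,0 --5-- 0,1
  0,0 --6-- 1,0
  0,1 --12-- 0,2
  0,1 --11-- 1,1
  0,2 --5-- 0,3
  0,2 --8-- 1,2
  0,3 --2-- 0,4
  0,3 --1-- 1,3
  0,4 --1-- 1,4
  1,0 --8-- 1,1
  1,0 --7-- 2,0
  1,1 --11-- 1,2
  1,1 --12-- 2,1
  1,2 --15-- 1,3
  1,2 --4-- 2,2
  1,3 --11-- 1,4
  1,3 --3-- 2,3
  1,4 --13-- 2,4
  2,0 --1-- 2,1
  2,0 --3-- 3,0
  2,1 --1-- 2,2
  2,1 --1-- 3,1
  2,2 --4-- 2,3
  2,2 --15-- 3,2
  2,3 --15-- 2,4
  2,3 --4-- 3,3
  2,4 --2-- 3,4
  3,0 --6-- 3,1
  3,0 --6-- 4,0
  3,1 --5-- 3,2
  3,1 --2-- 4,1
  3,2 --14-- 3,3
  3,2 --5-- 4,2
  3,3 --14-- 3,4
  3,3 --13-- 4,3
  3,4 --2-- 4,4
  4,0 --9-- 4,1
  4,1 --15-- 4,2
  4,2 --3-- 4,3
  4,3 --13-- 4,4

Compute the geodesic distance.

Shortest path: 2,0 → 2,1 → 2,2 → 2,3 → 2,4 → 3,4 → 4,4, total weight = 25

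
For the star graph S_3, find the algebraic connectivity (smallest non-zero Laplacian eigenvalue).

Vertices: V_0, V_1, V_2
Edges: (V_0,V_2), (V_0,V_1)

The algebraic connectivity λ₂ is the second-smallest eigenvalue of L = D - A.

The star S_3 is the complete bipartite graph K_{1,2} (one hub of degree 2, 2 leaves of degree 1). The Laplacian spectrum of K_{p,q} is 0, p (multiplicity q−1), q (multiplicity p−1), p+q. With p = 1, q = 2: 0 once, 1 with multiplicity 1, and 3 once. (Check: trace L = sum of degrees = 4 = 1·1 + 3.)
Laplacian eigenvalues: [0.0, 1.0, 3.0]. Algebraic connectivity (smallest non-zero eigenvalue) = 1.0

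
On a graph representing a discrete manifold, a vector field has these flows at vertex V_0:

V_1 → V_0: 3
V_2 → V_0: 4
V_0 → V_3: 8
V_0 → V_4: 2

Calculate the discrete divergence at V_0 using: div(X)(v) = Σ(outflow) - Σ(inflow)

Divergence = sum of outgoing flows = (-3) + (-4) + 8 + 2 = 3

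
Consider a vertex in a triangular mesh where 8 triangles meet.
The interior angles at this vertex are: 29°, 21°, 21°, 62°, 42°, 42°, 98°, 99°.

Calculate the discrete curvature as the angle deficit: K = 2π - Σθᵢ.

Sum of angles = 414°. K = 360° - 414° = -54° = -3π/10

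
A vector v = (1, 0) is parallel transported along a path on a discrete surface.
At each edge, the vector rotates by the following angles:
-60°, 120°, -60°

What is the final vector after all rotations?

Total rotation: (-60°) + 120° + (-60°) = 0°. Final vector: (1, 0)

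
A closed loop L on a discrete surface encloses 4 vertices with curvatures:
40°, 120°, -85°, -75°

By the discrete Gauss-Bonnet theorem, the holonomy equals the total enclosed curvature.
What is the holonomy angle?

Holonomy = total enclosed curvature = 40° + 120° + (-85°) + (-75°) = 0°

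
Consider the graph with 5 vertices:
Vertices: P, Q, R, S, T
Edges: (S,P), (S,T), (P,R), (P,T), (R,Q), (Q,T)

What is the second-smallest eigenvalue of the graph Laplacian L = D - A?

Degrees: deg(P) = 3, deg(Q) = 2, deg(R) = 2, deg(S) = 2, deg(T) = 3.
L = D − A with rows/columns ordered (P, Q, R, S, T):
  [ 3,  0, -1, -1, -1]
  [ 0,  2, -1,  0, -1]
  [-1, -1,  2,  0,  0]
  [-1,  0,  0,  2, -1]
  [-1, -1,  0, -1,  3]
Characteristic polynomial: det(λI − L) = λ(λ² − 5λ + 5)(λ² − 7λ + 11).
Roots: λ = 0; (λ² − 5λ + 5) = 0 ⇒ λ = (5 ± √5)/2 ≈ 1.382, 3.618; (λ² − 7λ + 11) = 0 ⇒ λ = (7 ± √5)/2 ≈ 2.382, 4.618.
(Check: the roots sum (with multiplicity) to 12, matching trace L = Σdeg = 2·6 = 12.)
Laplacian eigenvalues: [0.0, 1.382, 2.382, 3.618, 4.618]. Algebraic connectivity (smallest non-zero eigenvalue) = 1.382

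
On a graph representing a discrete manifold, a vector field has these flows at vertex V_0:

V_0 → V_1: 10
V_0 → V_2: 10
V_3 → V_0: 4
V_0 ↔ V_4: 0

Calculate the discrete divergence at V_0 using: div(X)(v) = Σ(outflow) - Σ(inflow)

Divergence = sum of outgoing flows = 10 + 10 + (-4) + 0 = 16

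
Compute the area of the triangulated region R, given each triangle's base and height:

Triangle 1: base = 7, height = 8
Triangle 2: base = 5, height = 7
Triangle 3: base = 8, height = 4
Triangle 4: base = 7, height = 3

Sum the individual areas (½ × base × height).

(1/2)×7×8 + (1/2)×5×7 + (1/2)×8×4 + (1/2)×7×3 = 72.0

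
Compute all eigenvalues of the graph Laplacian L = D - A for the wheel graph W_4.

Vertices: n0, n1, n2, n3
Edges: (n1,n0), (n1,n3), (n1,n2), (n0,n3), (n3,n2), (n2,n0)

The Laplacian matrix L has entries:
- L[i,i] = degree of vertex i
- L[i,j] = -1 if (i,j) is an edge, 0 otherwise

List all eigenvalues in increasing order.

The wheel W_4 is the join K_1 ∨ C_3 (a hub joined to every vertex of a cycle of length 3). For a join G ∨ H (G on p vertices, H on q vertices) the Laplacian spectrum is 0, p+q, the eigenvalues of L(G) other than one 0 each shifted by +q, and the eigenvalues of L(H) other than one 0 each shifted by +p. With G = K_1 (p = 1, nothing left after dropping its 0) and H = C_3 (q = 3, eigenvalues 2 − 2cos(2πk/3), k = 0, …, 2; drop k = 0), the spectrum of W_4 is 0, 4, and 1 + (2 − 2cos(2πk/3)) = 3 − 2cos(2πk/3) for k = 1, …, 2:
k=1: 3 − 2cos(2π/3) = 4.0; k=2: 3 − 2cos(4π/3) = 4.0.
Laplacian eigenvalues (increasing order): [0.0, 4.0, 4.0, 4.0]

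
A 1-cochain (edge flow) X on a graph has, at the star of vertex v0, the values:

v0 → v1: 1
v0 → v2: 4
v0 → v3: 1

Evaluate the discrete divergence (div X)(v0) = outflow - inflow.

Divergence = sum of outgoing flows = 1 + 4 + 1 = 6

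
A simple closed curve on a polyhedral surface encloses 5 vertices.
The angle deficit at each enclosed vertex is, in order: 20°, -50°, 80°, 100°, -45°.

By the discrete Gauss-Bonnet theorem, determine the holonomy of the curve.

Holonomy = total enclosed curvature = 20° + (-50°) + 80° + 100° + (-45°) = 105°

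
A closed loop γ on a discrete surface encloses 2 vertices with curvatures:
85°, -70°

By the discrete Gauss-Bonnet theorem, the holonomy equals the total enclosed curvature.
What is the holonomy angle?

Holonomy = total enclosed curvature = 85° + (-70°) = 15°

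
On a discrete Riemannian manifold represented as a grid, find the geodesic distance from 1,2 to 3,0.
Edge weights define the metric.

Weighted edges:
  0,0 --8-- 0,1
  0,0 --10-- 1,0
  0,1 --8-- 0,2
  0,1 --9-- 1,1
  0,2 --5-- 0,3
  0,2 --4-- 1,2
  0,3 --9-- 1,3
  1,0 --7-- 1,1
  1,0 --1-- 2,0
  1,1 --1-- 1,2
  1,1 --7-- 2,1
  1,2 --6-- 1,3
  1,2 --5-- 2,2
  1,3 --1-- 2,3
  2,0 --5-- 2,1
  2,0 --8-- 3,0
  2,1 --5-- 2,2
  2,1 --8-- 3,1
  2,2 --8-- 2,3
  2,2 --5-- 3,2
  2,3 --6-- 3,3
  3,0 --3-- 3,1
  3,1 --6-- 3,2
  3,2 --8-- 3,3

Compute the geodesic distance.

Shortest path: 1,2 → 1,1 → 1,0 → 2,0 → 3,0, total weight = 17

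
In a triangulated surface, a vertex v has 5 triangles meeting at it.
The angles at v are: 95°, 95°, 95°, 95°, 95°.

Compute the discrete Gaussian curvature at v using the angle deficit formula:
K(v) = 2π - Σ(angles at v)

Sum of angles = 475°. K = 360° - 475° = -115°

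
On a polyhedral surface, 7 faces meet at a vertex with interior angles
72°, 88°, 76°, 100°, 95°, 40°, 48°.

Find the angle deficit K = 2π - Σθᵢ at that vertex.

Sum of angles = 519°. K = 360° - 519° = -159° = -53π/60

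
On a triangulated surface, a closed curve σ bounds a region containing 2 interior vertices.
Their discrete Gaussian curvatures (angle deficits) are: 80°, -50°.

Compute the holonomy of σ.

Holonomy = total enclosed curvature = 80° + (-50°) = 30°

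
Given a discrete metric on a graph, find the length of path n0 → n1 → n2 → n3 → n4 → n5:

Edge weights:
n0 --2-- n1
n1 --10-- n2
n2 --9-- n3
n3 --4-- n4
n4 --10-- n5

Arc length = 2 + 10 + 9 + 4 + 10 = 35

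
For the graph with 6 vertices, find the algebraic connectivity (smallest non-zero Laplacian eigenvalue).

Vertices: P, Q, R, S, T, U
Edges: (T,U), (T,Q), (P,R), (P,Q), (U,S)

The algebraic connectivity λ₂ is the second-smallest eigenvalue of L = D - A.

Degrees: deg(P) = 2, deg(Q) = 2, deg(R) = 1, deg(S) = 1, deg(T) = 2, deg(U) = 2.
L = D − A with rows/columns ordered (P, Q, R, S, T, U):
  [ 2, -1, -1,  0,  0,  0]
  [-1,  2,  0,  0, -1,  0]
  [-1,  0,  1,  0,  0,  0]
  [ 0,  0,  0,  1,  0, -1]
  [ 0, -1,  0,  0,  2, -1]
  [ 0,  0,  0, -1, -1,  2]
Characteristic polynomial: det(λI − L) = λ(λ² − 4λ + 1)(λ − 1)(λ − 2)(λ − 3).
Roots: λ = 0; (λ² − 4λ + 1) = 0 ⇒ λ = 2 ± √3 ≈ 0.2679, 3.7321; (λ − 1) = 0 ⇒ λ = 1; (λ − 2) = 0 ⇒ λ = 2; (λ − 3) = 0 ⇒ λ = 3.
(Check: the roots sum (with multiplicity) to 10, matching trace L = Σdeg = 2·5 = 10.)
Laplacian eigenvalues: [0.0, 0.2679, 1.0, 2.0, 3.0, 3.7321]. Algebraic connectivity (smallest non-zero eigenvalue) = 0.2679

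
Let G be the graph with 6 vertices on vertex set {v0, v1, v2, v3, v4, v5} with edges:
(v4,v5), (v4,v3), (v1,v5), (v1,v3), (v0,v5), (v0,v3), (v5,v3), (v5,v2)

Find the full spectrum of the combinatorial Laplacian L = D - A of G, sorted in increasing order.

Degrees: deg(v0) = 2, deg(v1) = 2, deg(v2) = 1, deg(v3) = 4, deg(v4) = 2, deg(v5) = 5.
L = D − A with rows/columns ordered (v0, v1, v2, v3, v4, v5):
  [ 2,  0,  0, -1,  0, -1]
  [ 0,  2,  0, -1,  0, -1]
  [ 0,  0,  1,  0,  0, -1]
  [-1, -1,  0,  4, -1, -1]
  [ 0,  0,  0, -1,  2, -1]
  [-1, -1, -1, -1, -1,  5]
Characteristic polynomial: det(λI − L) = λ(λ − 1)(λ − 2)²(λ − 5)(λ − 6).
Roots: λ = 0; (λ − 1) = 0 ⇒ λ = 1; (λ − 2) = 0 ⇒ λ = 2 (multiplicity 2); (λ − 5) = 0 ⇒ λ = 5; (λ − 6) = 0 ⇒ λ = 6.
(Check: the roots sum (with multiplicity) to 16, matching trace L = Σdeg = 2·8 = 16.)
Laplacian eigenvalues (increasing order): [0.0, 1.0, 2.0, 2.0, 5.0, 6.0]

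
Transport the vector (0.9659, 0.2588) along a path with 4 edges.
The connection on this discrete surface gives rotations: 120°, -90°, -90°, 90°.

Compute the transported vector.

Total rotation: 120° + (-90°) + (-90°) + 90° = 30°. Final vector: (0.7071, 0.7071)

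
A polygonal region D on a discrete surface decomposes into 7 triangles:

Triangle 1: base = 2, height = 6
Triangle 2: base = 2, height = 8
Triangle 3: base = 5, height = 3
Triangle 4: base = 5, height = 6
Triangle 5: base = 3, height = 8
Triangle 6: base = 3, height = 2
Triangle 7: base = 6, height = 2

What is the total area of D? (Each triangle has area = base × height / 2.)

(1/2)×2×6 + (1/2)×2×8 + (1/2)×5×3 + (1/2)×5×6 + (1/2)×3×8 + (1/2)×3×2 + (1/2)×6×2 = 57.5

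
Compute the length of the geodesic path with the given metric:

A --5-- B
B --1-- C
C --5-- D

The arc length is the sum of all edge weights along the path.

Arc length = 5 + 1 + 5 = 11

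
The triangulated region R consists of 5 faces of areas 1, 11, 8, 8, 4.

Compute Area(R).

1 + 11 + 8 + 8 + 4 = 32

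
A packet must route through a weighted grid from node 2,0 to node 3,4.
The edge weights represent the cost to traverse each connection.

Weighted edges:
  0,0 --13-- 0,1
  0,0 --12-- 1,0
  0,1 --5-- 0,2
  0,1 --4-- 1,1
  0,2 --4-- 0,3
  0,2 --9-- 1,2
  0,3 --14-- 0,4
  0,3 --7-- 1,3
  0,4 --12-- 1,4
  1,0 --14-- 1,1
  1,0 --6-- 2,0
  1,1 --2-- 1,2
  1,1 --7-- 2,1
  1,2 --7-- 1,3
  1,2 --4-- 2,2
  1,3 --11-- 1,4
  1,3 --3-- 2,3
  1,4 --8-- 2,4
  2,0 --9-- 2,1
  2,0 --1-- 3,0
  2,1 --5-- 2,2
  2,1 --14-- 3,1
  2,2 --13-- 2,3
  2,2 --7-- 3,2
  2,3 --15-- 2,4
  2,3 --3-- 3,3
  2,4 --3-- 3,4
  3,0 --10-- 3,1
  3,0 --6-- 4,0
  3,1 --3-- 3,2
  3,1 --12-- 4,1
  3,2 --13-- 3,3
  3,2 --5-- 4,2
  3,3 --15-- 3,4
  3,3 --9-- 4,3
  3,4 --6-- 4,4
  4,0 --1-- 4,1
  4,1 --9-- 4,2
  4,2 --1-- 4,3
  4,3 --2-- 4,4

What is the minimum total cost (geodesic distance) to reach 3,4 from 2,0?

Shortest path: 2,0 → 3,0 → 4,0 → 4,1 → 4,2 → 4,3 → 4,4 → 3,4, total weight = 26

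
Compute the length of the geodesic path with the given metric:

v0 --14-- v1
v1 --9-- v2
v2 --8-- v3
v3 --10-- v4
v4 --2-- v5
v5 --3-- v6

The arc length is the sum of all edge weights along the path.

Arc length = 14 + 9 + 8 + 10 + 2 + 3 = 46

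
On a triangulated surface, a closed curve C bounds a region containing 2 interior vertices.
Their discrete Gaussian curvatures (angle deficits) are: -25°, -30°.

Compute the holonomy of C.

Holonomy = total enclosed curvature = (-25°) + (-30°) = -55°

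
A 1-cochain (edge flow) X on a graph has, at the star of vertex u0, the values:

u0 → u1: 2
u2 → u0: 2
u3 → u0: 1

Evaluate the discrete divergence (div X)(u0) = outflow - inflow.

Divergence = sum of outgoing flows = 2 + (-2) + (-1) = -1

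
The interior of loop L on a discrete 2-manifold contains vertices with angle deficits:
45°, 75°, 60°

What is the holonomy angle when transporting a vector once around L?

Holonomy = total enclosed curvature = 45° + 75° + 60° = 180°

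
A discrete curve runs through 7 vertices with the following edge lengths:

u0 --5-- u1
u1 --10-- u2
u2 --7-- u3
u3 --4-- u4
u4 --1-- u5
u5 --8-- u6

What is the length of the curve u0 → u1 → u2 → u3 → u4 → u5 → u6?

Arc length = 5 + 10 + 7 + 4 + 1 + 8 = 35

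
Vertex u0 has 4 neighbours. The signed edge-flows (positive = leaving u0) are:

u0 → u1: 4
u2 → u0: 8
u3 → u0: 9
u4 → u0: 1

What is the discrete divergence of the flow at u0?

Divergence = sum of outgoing flows = 4 + (-8) + (-9) + (-1) = -14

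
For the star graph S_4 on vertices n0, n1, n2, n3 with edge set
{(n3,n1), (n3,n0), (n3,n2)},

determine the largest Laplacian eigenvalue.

The star S_4 is the complete bipartite graph K_{1,3} (one hub of degree 3, 3 leaves of degree 1). The Laplacian spectrum of K_{p,q} is 0, p (multiplicity q−1), q (multiplicity p−1), p+q. With p = 1, q = 3: 0 once, 1 with multiplicity 2, and 4 once. (Check: trace L = sum of degrees = 6 = 2·1 + 4.)
Laplacian eigenvalues: [0.0, 1.0, 1.0, 4.0]. Largest eigenvalue (spectral radius) = 4.0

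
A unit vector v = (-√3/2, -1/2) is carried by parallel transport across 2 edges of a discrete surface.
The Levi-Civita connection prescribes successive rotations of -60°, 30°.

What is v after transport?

Total rotation: (-60°) + 30° = -30°. Final vector: (-1, 0)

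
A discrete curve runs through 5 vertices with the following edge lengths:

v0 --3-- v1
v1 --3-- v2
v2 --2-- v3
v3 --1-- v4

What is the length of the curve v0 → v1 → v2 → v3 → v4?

Arc length = 3 + 3 + 2 + 1 = 9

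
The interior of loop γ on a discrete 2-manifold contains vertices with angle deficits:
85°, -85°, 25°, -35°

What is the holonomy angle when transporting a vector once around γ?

Holonomy = total enclosed curvature = 85° + (-85°) + 25° + (-35°) = -10°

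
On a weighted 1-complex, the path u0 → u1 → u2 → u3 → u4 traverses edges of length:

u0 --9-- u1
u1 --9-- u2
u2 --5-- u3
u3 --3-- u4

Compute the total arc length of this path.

Arc length = 9 + 9 + 5 + 3 = 26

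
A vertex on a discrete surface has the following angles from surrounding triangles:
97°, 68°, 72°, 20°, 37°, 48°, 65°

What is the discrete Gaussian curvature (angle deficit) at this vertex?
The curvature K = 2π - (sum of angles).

Sum of angles = 407°. K = 360° - 407° = -47° = -47π/180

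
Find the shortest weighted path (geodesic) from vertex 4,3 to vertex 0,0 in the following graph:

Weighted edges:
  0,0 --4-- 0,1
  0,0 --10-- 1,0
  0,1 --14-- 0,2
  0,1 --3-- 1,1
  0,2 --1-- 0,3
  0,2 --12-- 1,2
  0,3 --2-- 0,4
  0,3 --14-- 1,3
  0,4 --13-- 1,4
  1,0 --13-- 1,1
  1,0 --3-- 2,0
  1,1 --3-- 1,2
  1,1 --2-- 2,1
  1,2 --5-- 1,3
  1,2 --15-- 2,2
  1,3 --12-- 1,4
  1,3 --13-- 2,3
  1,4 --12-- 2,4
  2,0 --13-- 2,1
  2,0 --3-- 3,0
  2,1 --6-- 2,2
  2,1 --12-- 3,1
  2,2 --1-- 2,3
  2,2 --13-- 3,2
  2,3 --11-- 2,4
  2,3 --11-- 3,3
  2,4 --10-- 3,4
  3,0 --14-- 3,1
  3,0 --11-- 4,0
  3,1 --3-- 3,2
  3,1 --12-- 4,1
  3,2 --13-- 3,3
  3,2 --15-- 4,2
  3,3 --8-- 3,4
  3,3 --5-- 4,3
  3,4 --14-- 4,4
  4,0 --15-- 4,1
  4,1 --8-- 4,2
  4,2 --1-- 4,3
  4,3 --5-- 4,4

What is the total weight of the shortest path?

Shortest path: 4,3 → 3,3 → 2,3 → 2,2 → 2,1 → 1,1 → 0,1 → 0,0, total weight = 32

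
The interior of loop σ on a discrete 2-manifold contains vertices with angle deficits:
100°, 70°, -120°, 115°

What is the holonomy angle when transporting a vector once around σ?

Holonomy = total enclosed curvature = 100° + 70° + (-120°) + 115° = 165°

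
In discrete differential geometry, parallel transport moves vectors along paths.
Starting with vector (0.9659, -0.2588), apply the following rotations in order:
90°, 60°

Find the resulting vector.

Total rotation: 90° + 60° = 150°. Final vector: (-0.7071, 0.7071)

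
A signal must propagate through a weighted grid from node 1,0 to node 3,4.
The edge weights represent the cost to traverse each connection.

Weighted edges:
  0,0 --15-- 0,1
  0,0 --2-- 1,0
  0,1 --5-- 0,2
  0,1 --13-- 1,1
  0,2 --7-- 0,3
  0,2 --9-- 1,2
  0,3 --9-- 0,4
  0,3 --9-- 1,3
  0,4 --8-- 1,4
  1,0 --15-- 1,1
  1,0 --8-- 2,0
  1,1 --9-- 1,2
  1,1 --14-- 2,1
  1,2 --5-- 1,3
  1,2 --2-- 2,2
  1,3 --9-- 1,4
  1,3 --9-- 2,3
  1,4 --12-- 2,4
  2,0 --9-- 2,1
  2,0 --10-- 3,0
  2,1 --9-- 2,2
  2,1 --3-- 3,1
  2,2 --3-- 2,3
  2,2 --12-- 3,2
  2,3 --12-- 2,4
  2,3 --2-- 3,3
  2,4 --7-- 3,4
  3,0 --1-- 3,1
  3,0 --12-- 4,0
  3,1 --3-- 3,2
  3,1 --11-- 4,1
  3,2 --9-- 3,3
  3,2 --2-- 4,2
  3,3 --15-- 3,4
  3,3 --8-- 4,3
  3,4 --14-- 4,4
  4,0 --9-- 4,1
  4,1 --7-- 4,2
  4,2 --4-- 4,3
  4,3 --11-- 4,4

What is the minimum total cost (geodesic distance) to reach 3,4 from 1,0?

Shortest path: 1,0 → 2,0 → 3,0 → 3,1 → 3,2 → 3,3 → 3,4, total weight = 46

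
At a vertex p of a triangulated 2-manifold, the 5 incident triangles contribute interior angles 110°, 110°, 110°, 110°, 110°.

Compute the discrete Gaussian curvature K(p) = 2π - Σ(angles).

Sum of angles = 550°. K = 360° - 550° = -190° = -19π/18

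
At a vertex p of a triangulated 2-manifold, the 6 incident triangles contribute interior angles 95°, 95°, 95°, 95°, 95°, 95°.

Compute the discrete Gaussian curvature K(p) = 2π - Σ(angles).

Sum of angles = 570°. K = 360° - 570° = -210° = -7π/6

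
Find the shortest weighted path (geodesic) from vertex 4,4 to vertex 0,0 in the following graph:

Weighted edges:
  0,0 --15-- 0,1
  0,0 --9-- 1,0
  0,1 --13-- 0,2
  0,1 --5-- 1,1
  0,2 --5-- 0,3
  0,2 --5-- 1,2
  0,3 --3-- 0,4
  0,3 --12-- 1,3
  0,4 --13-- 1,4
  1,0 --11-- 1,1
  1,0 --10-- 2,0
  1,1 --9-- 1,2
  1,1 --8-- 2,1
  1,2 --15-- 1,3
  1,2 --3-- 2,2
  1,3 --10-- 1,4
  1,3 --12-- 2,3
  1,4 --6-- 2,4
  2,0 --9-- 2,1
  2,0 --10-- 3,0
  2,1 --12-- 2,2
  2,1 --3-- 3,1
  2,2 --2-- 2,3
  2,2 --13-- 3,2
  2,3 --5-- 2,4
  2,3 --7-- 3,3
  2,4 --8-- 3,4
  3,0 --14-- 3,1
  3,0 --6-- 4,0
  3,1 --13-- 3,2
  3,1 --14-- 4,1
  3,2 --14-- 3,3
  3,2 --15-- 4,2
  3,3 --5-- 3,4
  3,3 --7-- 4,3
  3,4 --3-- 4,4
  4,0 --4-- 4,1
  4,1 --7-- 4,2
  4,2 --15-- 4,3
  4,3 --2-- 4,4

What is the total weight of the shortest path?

Shortest path: 4,4 → 3,4 → 3,3 → 2,3 → 2,2 → 1,2 → 1,1 → 0,1 → 0,0, total weight = 49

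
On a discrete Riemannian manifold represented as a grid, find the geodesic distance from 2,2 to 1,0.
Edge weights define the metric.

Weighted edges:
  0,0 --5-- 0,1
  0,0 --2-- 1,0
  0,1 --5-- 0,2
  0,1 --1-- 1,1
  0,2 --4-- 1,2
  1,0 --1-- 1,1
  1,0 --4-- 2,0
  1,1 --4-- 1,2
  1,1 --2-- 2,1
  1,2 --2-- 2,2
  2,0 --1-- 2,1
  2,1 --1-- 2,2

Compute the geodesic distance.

Shortest path: 2,2 → 2,1 → 1,1 → 1,0, total weight = 4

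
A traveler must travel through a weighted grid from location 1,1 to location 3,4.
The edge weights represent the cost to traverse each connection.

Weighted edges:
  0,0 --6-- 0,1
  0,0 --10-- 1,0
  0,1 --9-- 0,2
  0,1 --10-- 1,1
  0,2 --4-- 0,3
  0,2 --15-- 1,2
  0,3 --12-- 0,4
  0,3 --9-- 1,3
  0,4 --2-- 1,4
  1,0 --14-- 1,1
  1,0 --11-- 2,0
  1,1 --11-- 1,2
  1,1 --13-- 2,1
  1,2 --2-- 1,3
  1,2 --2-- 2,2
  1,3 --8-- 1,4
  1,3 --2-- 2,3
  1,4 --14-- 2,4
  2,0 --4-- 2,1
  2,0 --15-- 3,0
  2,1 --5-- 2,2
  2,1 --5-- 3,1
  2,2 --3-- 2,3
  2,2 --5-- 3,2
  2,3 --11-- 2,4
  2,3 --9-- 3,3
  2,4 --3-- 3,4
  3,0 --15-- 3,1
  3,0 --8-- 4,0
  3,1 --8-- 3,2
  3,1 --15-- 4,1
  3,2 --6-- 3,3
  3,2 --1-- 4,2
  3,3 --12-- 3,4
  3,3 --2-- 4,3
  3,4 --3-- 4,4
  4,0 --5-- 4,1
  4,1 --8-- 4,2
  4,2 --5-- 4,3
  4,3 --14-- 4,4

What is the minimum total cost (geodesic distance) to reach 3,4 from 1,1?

Shortest path: 1,1 → 1,2 → 1,3 → 2,3 → 2,4 → 3,4, total weight = 29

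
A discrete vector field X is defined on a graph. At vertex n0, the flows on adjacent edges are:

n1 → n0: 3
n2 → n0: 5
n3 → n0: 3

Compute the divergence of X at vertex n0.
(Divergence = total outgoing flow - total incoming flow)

Divergence = sum of outgoing flows = (-3) + (-5) + (-3) = -11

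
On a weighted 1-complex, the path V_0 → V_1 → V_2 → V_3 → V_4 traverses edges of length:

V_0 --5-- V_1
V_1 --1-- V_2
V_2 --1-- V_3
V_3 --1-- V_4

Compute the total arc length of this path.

Arc length = 5 + 1 + 1 + 1 = 8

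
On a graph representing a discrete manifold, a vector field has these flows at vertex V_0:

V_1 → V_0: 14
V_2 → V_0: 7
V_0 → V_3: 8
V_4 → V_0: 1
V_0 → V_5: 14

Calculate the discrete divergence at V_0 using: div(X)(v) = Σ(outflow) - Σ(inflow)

Divergence = sum of outgoing flows = (-14) + (-7) + 8 + (-1) + 14 = 0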